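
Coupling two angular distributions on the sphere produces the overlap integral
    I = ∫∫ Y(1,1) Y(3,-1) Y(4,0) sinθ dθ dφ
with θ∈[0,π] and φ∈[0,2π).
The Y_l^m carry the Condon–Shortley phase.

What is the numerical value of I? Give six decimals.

0.150786

Checks pass: Σm=0; 8 even; l₃=4∈[2,4].
(2·1+1)(2·3+1)(2·4+1) = 189
Δ: 0! 2! 6! / 9! → 1/252
sum: t=0:+1/36 = 1/36
3j²(1 3 4; 0 0 0) = Δ·Π!·Σ² = 4/63  (sign +1)
sum: t=0:+1/96 = 1/96
3j²(1 3 4; 1 -1 0) = Δ·Π!·Σ² = 1/42  (sign +1)
combine: 4πI² = 189·4/63·1/42 = 2/7
take √, sign +1: I = 0.15078601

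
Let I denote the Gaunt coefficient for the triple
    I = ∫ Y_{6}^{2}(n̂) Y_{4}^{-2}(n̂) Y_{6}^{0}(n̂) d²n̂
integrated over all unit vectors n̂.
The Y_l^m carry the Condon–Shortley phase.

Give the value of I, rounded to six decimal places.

-0.107540

Rules hold: Σm=0, L=16 even, 2≤6≤10.
N = 13·9·13 = 1521
Δ = 4!·8!·4!/17! = 1/15315300
Racah Σ t=0..4: t=0:+1/829440 t=1:−1/25920 t=2:+1/9216 t=3:−1/25920 t=4:+1/829440 = 7/207360
⇒ 3j(6 4 6; 0 0 0)² = 28/2431, sgn +1
Racah Σ t=0..2: t=0:+1/55296 t=1:−1/25920 t=2:+1/138240 = -11/829440
⇒ 3j(6 4 6; 2 -2 0)² = 11/1326, sgn -1
4πI² = N·(3j₀)²·(3jₘ)² = 42/289
I = -1·√(0.145329/4π) = -0.10754019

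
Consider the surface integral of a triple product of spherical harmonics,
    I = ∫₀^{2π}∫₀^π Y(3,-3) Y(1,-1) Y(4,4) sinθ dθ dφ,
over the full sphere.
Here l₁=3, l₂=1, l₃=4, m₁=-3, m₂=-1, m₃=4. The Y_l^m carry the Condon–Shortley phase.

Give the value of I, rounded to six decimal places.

m-sum 0 ✓  L=8 even ✓  2≤4≤4 ✓
Π(2lᵢ+1) = 7×3×9 = 189
triangle coeff Δ(3,1,4) = 1/252
Σ_t [0,0]: t=0:+1/36 = 1/36
(3j)²=4/63 [(3 1 4; 0 0 0)], sign=+1
Σ_t [0,0]: t=0:+1/1440 = 1/1440
(3j)²=1/9 [(3 1 4; -3 -1 4)], sign=+1
⇒ 4πI² = 4/3
I = (+1)√(4/3/(4π)) = 0.32573501

0.325735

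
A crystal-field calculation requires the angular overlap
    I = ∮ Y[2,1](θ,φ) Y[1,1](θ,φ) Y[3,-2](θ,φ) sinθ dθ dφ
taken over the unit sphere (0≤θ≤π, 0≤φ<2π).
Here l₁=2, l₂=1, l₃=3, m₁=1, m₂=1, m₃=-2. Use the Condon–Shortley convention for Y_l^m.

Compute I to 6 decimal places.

Rules hold: Σm=0, L=6 even, 1≤3≤3.
N = 5·3·7 = 105
Δ = 0!·4!·2!/7! = 1/105
Racah Σ t=0..0: t=0:+1/4 = 1/4
⇒ 3j(2 1 3; 0 0 0)² = 3/35, sgn -1
Racah Σ t=0..0: t=0:+1/12 = 1/12
⇒ 3j(2 1 3; 1 1 -2)² = 2/21, sgn -1
4πI² = N·(3j₀)²·(3jₘ)² = 6/7
I = +1·√(0.857143/4π) = 0.26116903

0.261169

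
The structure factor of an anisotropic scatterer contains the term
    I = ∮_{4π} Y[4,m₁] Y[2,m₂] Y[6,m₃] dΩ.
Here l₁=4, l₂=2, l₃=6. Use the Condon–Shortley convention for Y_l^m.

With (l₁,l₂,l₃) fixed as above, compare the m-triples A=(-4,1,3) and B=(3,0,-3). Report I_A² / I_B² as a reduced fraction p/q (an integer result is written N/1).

l's match ⇒ only the (l;m) 3-j factors differ between A and B.
A: triangle coeff Δ(4,2,6) = 1/6435; Σ_t [0,0]: t=0:+1/241920 = 1/241920; (3j)²=1/715 [(4 2 6; -4 1 3)], sign=-1
B: triangle coeff Δ(4,2,6) = 1/6435; Σ_t [0,0]: t=0:+1/20160 = 1/20160; (3j)²=12/715 [(4 2 6; 3 0 -3)], sign=-1
I_A²/I_B² = (1/715)/(12/715) = 1/12

1/12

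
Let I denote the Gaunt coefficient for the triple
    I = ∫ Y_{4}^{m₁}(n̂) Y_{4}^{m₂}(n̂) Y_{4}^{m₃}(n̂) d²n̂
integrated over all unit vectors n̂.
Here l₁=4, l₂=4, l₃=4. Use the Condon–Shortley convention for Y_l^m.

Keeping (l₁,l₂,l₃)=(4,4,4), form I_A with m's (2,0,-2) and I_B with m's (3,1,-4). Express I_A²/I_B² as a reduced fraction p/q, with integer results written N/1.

Shared (l₁,l₂,l₃)=(4,4,4): N and (l;000)² cancel in I_A²/I_B².
A: Δ = 4!·4!·4!/13! = 1/450450; Racah Σ t=0..2: t=0:+1/2304 t=1:−1/216 t=2:+1/384 = -11/6912; ⇒ 3j(4 4 4; 2 0 -2)² = 11/1638, sgn -1
B: Δ = 4!·4!·4!/13! = 1/450450; Racah Σ t=1..1: t=1:−1/3456 = -1/3456; ⇒ 3j(4 4 4; 3 1 -4)² = 35/1287, sgn -1
I_A²/I_B² = (11/1638)/(35/1287) = 121/490

121/490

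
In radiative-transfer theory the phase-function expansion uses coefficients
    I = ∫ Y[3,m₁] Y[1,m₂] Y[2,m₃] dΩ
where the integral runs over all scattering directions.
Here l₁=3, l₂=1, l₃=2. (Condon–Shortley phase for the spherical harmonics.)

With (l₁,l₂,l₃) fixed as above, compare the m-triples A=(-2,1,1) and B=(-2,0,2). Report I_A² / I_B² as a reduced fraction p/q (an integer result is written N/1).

Same 3,1,2: normalisation and zero-m 3j drop out of the ratio.
A: Δ: 2! 4! 0! / 7! → 1/105; sum: t=2:+1/12 = 1/12; 3j²(3 1 2; -2 1 1) = Δ·Π!·Σ² = 2/21  (sign -1)
B: Δ: 2! 4! 0! / 7! → 1/105; sum: t=1:−1/24 = -1/24; 3j²(3 1 2; -2 0 2) = Δ·Π!·Σ² = 1/21  (sign -1)
I_A²/I_B² = (2/21)/(1/21) = 2/1

2/1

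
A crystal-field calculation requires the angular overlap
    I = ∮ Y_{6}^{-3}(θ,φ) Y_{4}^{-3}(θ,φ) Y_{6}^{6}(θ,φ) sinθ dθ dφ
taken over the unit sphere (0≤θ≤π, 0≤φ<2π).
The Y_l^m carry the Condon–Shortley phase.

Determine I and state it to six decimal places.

Checks pass: Σm=0; 16 even; l₃=6∈[2,10].
(2·6+1)(2·4+1)(2·6+1) = 1521
Δ: 4! 8! 4! / 17! → 1/15315300
sum: t=0:+1/829440 t=1:−1/25920 t=2:+1/9216 t=3:−1/25920 t=4:+1/829440 = 7/207360
3j²(6 4 6; 0 0 0) = Δ·Π!·Σ² = 28/2431  (sign +1)
sum: t=1:−1/5806080 = -1/5806080
3j²(6 4 6; -3 -3 6) = Δ·Π!·Σ² = 9/884  (sign -1)
combine: 4πI² = 1521·28/2431·9/884 = 567/3179
take √, sign -1: I = -0.11913554

-0.119136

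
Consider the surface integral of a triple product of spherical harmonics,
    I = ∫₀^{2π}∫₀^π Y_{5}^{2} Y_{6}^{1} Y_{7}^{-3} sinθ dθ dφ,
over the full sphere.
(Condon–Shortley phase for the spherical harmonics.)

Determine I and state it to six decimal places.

-0.036891

Checks pass: Σm=0; 18 even; l₃=7∈[1,11].
(2·5+1)(2·6+1)(2·7+1) = 2145
Δ: 4! 6! 8! / 19! → 1/174594420
sum: t=0:+1/4147200 t=1:−1/207360 t=2:+1/82944 t=3:−1/207360 t=4:+1/4147200 = 1/345600
3j²(5 6 7; 0 0 0) = Δ·Π!·Σ² = 420/46189  (sign -1)
sum: t=0:+1/4354560 t=1:−1/414720 t=2:+1/345600 t=3:−1/2488320 = 1/3225600
3j²(5 6 7; 2 1 -3) = Δ·Π!·Σ² = 81/92378  (sign +1)
combine: 4πI² = 2145·420/46189·81/92378 = 255150/14919047
take √, sign -1: I = -0.03689116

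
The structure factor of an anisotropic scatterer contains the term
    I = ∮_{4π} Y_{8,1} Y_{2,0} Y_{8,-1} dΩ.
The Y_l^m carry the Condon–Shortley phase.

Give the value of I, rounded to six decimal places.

m-sum 0 ✓  L=18 even ✓  6≤8≤10 ✓
Π(2lᵢ+1) = 17×5×17 = 1445
triangle coeff Δ(8,2,8) = 1/348840
Σ_t [0,2]: t=0:+1/116121600 t=1:−1/25401600 t=2:+1/116121600 = -1/45158400
(3j)²=24/1615 [(8 2 8; 0 0 0)], sign=-1
Σ_t [0,2]: t=0:+1/101606400 t=1:−1/29030400 t=2:+1/174182400 = -23/1219276800
(3j)²=529/38760 [(8 2 8; 1 0 -1)], sign=+1
⇒ 4πI² = 529/1805
I = (-1)√(529/1805/(4π)) = -0.15271592

-0.152716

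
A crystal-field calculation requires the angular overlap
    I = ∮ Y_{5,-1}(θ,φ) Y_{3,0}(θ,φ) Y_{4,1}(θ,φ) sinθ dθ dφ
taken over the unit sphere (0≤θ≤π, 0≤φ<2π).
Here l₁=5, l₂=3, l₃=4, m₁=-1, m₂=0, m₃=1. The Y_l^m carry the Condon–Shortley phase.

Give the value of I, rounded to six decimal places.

Rules hold: Σm=0, L=12 even, 2≤4≤8.
N = 11·7·9 = 693
Δ = 4!·6!·2!/13! = 1/180180
Racah Σ t=1..3: t=1:−1/576 t=2:+1/144 t=3:−1/576 = 1/288
⇒ 3j(5 3 4; 0 0 0)² = 20/1001, sgn +1
Racah Σ t=1..3: t=1:−1/1440 t=2:+1/192 t=3:−1/432 = 19/8640
⇒ 3j(5 3 4; -1 0 1)² = 361/30030, sgn -1
4πI² = N·(3j₀)²·(3jₘ)² = 2166/13013
I = -1·√(0.166449/4π) = -0.11508947

-0.115089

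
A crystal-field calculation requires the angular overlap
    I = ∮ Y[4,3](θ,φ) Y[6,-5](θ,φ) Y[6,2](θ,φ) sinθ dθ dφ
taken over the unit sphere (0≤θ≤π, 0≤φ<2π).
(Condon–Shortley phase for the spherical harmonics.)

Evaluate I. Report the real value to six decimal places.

0.160494

m-sum 0 ✓  L=16 even ✓  2≤6≤10 ✓
Π(2lᵢ+1) = 9×13×13 = 1521
triangle coeff Δ(4,6,6) = 1/15315300
Σ_t [0,4]: t=0:+1/829440 t=1:−1/25920 t=2:+1/9216 t=3:−1/25920 t=4:+1/829440 = 7/207360
(3j)²=28/2431 [(4 6 6; 0 0 0)], sign=+1
Σ_t [0,1]: t=0:+1/725760 t=1:−1/5806080 = 1/829440
(3j)²=49/2652 [(4 6 6; 3 -5 2)], sign=+1
⇒ 4πI² = 1029/3179
I = (+1)√(1029/3179/(4π)) = 0.16049352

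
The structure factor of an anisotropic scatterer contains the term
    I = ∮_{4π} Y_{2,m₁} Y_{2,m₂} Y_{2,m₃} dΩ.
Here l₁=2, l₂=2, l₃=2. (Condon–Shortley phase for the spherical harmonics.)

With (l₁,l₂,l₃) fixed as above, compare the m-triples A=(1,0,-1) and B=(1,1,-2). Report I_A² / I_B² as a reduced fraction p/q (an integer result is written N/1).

1/6

Shared (l₁,l₂,l₃)=(2,2,2): N and (l;000)² cancel in I_A²/I_B².
A: Δ = 2!·2!·2!/7! = 1/630; Racah Σ t=0..1: t=0:+1/4 t=1:−1/2 = -1/4; ⇒ 3j(2 2 2; 1 0 -1)² = 1/70, sgn +1
B: Δ = 2!·2!·2!/7! = 1/630; Racah Σ t=1..1: t=1:−1/4 = -1/4; ⇒ 3j(2 2 2; 1 1 -2)² = 3/35, sgn -1
I_A²/I_B² = (1/70)/(3/35) = 1/6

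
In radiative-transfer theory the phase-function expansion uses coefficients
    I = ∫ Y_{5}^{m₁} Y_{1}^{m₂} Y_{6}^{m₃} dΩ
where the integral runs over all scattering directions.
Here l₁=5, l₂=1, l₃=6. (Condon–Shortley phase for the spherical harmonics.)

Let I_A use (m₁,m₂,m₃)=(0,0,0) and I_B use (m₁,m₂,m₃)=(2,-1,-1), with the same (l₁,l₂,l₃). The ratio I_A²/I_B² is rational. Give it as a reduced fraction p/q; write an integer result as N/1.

Same 5,1,6: normalisation and zero-m 3j drop out of the ratio.
A: Δ: 0! 10! 2! / 13! → 1/858; sum: t=0:+1/14400 = 1/14400; 3j²(5 1 6; 0 0 0) = Δ·Π!·Σ² = 6/143  (sign +1)
B: Δ: 0! 10! 2! / 13! → 1/858; sum: t=0:+1/60480 = 1/60480; 3j²(5 1 6; 2 -1 -1) = Δ·Π!·Σ² = 5/429  (sign -1)
I_A²/I_B² = (6/143)/(5/429) = 18/5

18/5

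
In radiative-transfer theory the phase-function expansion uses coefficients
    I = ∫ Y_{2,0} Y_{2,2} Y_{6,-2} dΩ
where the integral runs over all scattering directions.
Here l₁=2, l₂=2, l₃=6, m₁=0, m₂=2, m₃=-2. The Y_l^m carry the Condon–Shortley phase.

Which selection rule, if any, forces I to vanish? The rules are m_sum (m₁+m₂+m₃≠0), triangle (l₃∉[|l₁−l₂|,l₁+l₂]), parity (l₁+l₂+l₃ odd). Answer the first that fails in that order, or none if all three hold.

triangle

m₁+m₂+m₃ = 0 + 2 − 2 = 0  ✓
triangle: |2−2|=0 ≤ l₃=6 ≤ 2+2=4  ✗
parity: l₁+l₂+l₃ = 10 is even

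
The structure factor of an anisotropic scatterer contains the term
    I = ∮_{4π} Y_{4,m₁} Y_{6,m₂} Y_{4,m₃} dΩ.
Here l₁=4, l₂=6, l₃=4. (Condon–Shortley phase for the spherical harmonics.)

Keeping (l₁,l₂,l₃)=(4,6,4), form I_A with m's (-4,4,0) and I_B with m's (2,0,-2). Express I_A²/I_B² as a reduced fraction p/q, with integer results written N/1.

180/121

l's match ⇒ only the (l;m) 3-j factors differ between A and B.
A: triangle coeff Δ(4,6,4) = 1/1261260; Σ_t [6,6]: t=6:+1/69120 = 1/69120; (3j)²=4/143 [(4 6 4; -4 4 0)], sign=+1
B: triangle coeff Δ(4,6,4) = 1/1261260; Σ_t [0,2]: t=0:+1/1036800 t=1:−1/14400 t=2:+1/4608 = 77/518400; (3j)²=11/585 [(4 6 4; 2 0 -2)], sign=+1
I_A²/I_B² = (4/143)/(11/585) = 180/121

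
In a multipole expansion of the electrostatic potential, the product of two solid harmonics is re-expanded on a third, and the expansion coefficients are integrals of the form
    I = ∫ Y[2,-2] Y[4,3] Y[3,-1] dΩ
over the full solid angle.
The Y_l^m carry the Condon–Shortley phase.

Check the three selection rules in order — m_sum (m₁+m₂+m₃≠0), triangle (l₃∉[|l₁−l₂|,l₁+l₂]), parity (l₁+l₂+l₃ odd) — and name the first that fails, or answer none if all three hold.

parity

m₁+m₂+m₃ = -2 + 3 − 1 = 0  ✓
triangle: |2−4|=2 ≤ l₃=3 ≤ 2+4=6  ✓
parity: l₁+l₂+l₃ = 9 is odd  ✗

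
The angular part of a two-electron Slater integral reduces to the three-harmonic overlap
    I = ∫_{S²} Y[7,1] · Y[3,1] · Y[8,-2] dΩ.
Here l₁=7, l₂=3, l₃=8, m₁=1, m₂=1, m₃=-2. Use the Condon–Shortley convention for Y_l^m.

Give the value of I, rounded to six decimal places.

m-sum 0 ✓  L=18 even ✓  4≤8≤10 ✓
Π(2lᵢ+1) = 15×7×17 = 1785
triangle coeff Δ(7,3,8) = 1/5290740
Σ_t [0,2]: t=0:+1/7257600 t=1:−1/2073600 t=2:+1/7257600 = -1/4838400
(3j)²=252/20995 [(7 3 8; 0 0 0)], sign=-1
Σ_t [0,2]: t=0:+1/24883200 t=1:−1/3628800 t=2:+1/7741440 = -37/348364800
(3j)²=1369/176358 [(7 3 8; 1 1 -2)], sign=-1
⇒ 4πI² = 172494/1037153
I = (+1)√(172494/1037153/(4π)) = 0.11504312

0.115043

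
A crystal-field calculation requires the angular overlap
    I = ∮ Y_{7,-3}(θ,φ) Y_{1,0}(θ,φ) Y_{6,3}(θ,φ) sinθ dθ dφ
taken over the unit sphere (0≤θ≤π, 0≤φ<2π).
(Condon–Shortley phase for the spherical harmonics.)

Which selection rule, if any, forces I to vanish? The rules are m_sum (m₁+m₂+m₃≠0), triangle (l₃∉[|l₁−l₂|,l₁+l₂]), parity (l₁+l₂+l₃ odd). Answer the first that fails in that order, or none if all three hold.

none

Σmᵢ = 0  ✓
l₃∈[|l₁−l₂|,l₁+l₂]=[6,8], have l₃=6  ✓
Σlᵢ = 14 ⇒ even  ✓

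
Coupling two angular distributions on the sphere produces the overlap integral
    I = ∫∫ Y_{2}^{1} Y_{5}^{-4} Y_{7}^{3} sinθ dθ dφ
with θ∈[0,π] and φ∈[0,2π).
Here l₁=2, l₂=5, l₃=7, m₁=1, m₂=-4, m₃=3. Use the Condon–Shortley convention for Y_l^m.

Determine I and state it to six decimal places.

-0.071671

Checks pass: Σm=0; 14 even; l₃=7∈[3,7].
(2·2+1)(2·5+1)(2·7+1) = 825
Δ: 0! 4! 10! / 15! → 1/15015
sum: t=0:+1/57600 = 1/57600
3j²(2 5 7; 0 0 0) = Δ·Π!·Σ² = 21/715  (sign -1)
sum: t=0:+1/2177280 = 1/2177280
3j²(2 5 7; 1 -4 3) = Δ·Π!·Σ² = 8/3003  (sign +1)
combine: 4πI² = 825·21/715·8/3003 = 120/1859
take √, sign -1: I = -0.07167142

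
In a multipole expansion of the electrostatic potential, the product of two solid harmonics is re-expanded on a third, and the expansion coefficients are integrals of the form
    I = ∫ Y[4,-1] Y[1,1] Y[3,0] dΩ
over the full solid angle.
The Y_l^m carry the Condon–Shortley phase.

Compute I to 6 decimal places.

Checks pass: Σm=0; 8 even; l₃=3∈[3,5].
(2·4+1)(2·1+1)(2·3+1) = 189
Δ: 2! 6! 0! / 9! → 1/252
sum: t=1:−1/36 = -1/36
3j²(4 1 3; 0 0 0) = Δ·Π!·Σ² = 4/63  (sign +1)
sum: t=2:+1/72 = 1/72
3j²(4 1 3; -1 1 0) = Δ·Π!·Σ² = 5/126  (sign -1)
combine: 4πI² = 189·4/63·5/126 = 10/21
take √, sign -1: I = -0.19466390

-0.194664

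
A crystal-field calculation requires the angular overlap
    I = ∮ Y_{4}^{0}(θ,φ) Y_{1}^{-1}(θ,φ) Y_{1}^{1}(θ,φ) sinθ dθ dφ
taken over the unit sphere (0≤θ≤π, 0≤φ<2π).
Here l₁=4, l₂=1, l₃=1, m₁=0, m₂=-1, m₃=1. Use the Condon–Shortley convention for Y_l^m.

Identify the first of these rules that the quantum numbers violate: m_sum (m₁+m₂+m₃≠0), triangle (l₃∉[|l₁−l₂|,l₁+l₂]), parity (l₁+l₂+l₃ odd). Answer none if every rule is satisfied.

Σmᵢ = 0  ✓
l₃∈[|l₁−l₂|,l₁+l₂]=[3,5], have l₃=1  ✗
Σlᵢ = 6 ⇒ even

triangle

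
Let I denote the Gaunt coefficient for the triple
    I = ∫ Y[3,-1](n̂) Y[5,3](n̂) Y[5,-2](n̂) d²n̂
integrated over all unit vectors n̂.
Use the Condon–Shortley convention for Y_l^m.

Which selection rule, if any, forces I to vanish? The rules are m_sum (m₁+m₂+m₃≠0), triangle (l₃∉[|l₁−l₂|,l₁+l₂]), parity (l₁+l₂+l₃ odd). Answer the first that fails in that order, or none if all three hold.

parity

m₁+m₂+m₃ = -1 + 3 − 2 = 0  ✓
triangle: |3−5|=2 ≤ l₃=5 ≤ 3+5=8  ✓
parity: l₁+l₂+l₃ = 13 is odd  ✗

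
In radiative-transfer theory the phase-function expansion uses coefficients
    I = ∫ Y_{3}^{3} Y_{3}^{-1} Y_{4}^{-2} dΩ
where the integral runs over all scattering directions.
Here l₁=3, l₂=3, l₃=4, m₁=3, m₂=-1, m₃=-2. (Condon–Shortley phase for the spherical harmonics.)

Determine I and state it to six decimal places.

-0.188451

Rules hold: Σm=0, L=10 even, 0≤4≤6.
N = 7·7·9 = 441
Δ = 2!·4!·4!/11! = 1/34650
Racah Σ t=0..2: t=0:+1/72 t=1:−1/16 t=2:+1/72 = -5/144
⇒ 3j(3 3 4; 0 0 0)² = 2/77, sgn -1
Racah Σ t=0..0: t=0:+1/192 = 1/192
⇒ 3j(3 3 4; 3 -1 -2)² = 3/77, sgn +1
4πI² = N·(3j₀)²·(3jₘ)² = 54/121
I = -1·√(0.446281/4π) = -0.18845135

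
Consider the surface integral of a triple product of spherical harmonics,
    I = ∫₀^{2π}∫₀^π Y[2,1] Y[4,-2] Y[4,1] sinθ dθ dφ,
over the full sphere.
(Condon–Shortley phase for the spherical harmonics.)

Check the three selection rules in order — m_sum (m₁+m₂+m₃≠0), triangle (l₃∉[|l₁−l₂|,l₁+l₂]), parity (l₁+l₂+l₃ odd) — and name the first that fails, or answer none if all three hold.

azimuthal sum: 1 − 2 + 1 = 0  ✓
2 ≤ 4 ≤ 6 (triangle on l)  ✓
L = 2 + 4 + 4 = 10 (even)  ✓

none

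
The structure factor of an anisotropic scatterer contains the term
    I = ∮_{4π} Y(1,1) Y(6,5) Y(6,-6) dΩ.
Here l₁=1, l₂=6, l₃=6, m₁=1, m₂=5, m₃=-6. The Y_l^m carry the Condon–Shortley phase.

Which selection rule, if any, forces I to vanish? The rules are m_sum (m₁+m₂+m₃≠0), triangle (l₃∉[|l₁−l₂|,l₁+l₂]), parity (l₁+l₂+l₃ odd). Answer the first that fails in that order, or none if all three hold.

azimuthal sum: 1 + 5 − 6 = 0  ✓
5 ≤ 6 ≤ 7 (triangle on l)  ✓
L = 1 + 6 + 6 = 13 (odd)  ✗

parity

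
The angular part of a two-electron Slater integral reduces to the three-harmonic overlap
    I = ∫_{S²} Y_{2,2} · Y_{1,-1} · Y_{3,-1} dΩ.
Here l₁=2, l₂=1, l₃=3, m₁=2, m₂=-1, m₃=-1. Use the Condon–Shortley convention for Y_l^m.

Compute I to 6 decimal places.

m-sum 0 ✓  L=6 even ✓  1≤3≤3 ✓
Π(2lᵢ+1) = 5×3×7 = 105
triangle coeff Δ(2,1,3) = 1/105
Σ_t [0,0]: t=0:+1/4 = 1/4
(3j)²=3/35 [(2 1 3; 0 0 0)], sign=-1
Σ_t [0,0]: t=0:+1/48 = 1/48
(3j)²=1/105 [(2 1 3; 2 -1 -1)], sign=+1
⇒ 4πI² = 3/35
I = (-1)√(3/35/(4π)) = -0.08258890

-0.082589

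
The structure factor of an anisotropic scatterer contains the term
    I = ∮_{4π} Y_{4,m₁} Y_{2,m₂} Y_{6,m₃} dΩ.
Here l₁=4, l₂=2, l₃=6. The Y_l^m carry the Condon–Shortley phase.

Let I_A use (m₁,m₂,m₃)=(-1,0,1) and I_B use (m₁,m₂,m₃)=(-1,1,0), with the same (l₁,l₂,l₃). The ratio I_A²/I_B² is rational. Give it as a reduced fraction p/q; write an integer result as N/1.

7/4

Same 4,2,6: normalisation and zero-m 3j drop out of the ratio.
A: Δ: 0! 8! 4! / 13! → 1/6435; sum: t=0:+1/2880 = 1/2880; 3j²(4 2 6; -1 0 1) = Δ·Π!·Σ² = 14/429  (sign -1)
B: Δ: 0! 8! 4! / 13! → 1/6435; sum: t=0:+1/4320 = 1/4320; 3j²(4 2 6; -1 1 0) = Δ·Π!·Σ² = 8/429  (sign +1)
I_A²/I_B² = (14/429)/(8/429) = 7/4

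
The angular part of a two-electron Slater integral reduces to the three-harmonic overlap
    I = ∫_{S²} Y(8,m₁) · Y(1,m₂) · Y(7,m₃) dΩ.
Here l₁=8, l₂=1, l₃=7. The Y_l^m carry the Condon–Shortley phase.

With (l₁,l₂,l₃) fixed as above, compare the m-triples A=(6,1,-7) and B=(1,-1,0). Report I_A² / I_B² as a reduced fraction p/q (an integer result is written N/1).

1/36

l's match ⇒ only the (l;m) 3-j factors differ between A and B.
A: triangle coeff Δ(8,1,7) = 1/2040; Σ_t [2,2]: t=2:+1/174356582400 = 1/174356582400; (3j)²=1/2040 [(8 1 7; 6 1 -7)], sign=+1
B: triangle coeff Δ(8,1,7) = 1/2040; Σ_t [0,0]: t=0:+1/50803200 = 1/50803200; (3j)²=3/170 [(8 1 7; 1 -1 0)], sign=-1
I_A²/I_B² = (1/2040)/(3/170) = 1/36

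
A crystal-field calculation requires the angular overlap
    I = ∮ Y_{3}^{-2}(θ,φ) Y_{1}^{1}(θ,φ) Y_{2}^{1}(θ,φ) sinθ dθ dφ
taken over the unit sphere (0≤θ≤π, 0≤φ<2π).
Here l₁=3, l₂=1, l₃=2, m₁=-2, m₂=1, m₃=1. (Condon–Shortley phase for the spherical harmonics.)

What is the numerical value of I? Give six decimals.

0.261169

Checks pass: Σm=0; 6 even; l₃=2∈[2,4].
(2·3+1)(2·1+1)(2·2+1) = 105
Δ: 2! 4! 0! / 7! → 1/105
sum: t=1:−1/4 = -1/4
3j²(3 1 2; 0 0 0) = Δ·Π!·Σ² = 3/35  (sign -1)
sum: t=2:+1/12 = 1/12
3j²(3 1 2; -2 1 1) = Δ·Π!·Σ² = 2/21  (sign -1)
combine: 4πI² = 105·3/35·2/21 = 6/7
take √, sign +1: I = 0.26116903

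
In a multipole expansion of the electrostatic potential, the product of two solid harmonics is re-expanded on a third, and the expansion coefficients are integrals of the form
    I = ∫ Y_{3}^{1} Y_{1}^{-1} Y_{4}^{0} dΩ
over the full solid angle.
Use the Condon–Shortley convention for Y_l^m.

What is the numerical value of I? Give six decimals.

0.150786

m-sum 0 ✓  L=8 even ✓  2≤4≤4 ✓
Π(2lᵢ+1) = 7×3×9 = 189
triangle coeff Δ(3,1,4) = 1/252
Σ_t [0,0]: t=0:+1/36 = 1/36
(3j)²=4/63 [(3 1 4; 0 0 0)], sign=+1
Σ_t [0,0]: t=0:+1/96 = 1/96
(3j)²=1/42 [(3 1 4; 1 -1 0)], sign=+1
⇒ 4πI² = 2/7
I = (+1)√(2/7/(4π)) = 0.15078601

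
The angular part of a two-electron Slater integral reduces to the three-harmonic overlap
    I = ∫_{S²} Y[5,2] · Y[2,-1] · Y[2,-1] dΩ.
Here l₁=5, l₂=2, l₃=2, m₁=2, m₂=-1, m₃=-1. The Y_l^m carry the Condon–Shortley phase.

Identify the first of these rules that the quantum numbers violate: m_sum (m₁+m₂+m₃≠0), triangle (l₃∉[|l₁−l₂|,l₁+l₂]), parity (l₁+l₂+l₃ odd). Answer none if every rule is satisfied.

triangle

azimuthal sum: 2 − 1 − 1 = 0  ✓
3 ≤ 2 ≤ 7 (triangle on l)  ✗
L = 5 + 2 + 2 = 9 (odd)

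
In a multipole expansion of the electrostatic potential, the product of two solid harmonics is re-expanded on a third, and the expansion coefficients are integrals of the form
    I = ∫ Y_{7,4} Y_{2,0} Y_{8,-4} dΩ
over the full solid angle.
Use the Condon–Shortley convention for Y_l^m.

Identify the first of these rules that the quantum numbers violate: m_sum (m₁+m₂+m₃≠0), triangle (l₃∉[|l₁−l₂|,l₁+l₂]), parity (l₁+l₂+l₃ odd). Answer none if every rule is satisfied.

parity

azimuthal sum: 4 + 0 − 4 = 0  ✓
5 ≤ 8 ≤ 9 (triangle on l)  ✓
L = 7 + 2 + 8 = 17 (odd)  ✗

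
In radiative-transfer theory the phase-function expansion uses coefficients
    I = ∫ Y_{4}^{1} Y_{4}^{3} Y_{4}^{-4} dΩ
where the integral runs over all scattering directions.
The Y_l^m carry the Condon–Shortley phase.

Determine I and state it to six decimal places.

m-sum 0 ✓  L=12 even ✓  0≤4≤8 ✓
Π(2lᵢ+1) = 9×9×9 = 729
triangle coeff Δ(4,4,4) = 1/450450
Σ_t [0,4]: t=0:+1/13824 t=1:−1/216 t=2:+1/64 t=3:−1/216 t=4:+1/13824 = 5/768
(3j)²=18/1001 [(4 4 4; 0 0 0)], sign=+1
Σ_t [3,3]: t=3:−1/3456 = -1/3456
(3j)²=35/1287 [(4 4 4; 1 3 -4)], sign=-1
⇒ 4πI² = 7290/20449
I = (-1)√(7290/20449/(4π)) = -0.16843130

-0.168431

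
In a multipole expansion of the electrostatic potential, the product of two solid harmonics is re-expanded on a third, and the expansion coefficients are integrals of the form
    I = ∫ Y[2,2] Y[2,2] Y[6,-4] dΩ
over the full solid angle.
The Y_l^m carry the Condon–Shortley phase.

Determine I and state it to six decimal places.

0.000000

triangle: need 0≤l₃≤4, have 6; I=0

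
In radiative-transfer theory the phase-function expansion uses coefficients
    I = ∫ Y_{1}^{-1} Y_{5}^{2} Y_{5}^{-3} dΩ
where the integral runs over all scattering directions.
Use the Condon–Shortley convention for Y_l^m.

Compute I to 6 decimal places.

0.000000

-1 + 2 − 3 = -2 ≠ 0: azimuthal integral kills it; I = 0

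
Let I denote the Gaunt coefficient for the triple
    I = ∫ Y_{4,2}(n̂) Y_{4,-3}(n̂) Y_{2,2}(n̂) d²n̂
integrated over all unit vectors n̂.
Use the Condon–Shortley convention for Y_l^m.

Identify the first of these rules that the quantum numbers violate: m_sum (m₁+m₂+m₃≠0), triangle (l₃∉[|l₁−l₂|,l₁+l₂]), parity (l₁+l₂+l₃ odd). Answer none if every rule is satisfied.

azimuthal sum: 2 − 3 + 2 = 1  ✗
0 ≤ 2 ≤ 8 (triangle on l)
L = 4 + 4 + 2 = 10 (even)

m_sum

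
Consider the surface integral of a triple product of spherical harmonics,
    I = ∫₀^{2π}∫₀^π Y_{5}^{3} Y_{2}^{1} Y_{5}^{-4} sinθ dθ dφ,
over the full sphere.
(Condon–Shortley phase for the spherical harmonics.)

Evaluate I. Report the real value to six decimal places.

Rules hold: Σm=0, L=12 even, 3≤5≤7.
N = 11·5·11 = 605
Δ = 2!·8!·2!/13! = 1/38610
Racah Σ t=0..2: t=0:+1/2880 t=1:−1/576 t=2:+1/2880 = -1/960
⇒ 3j(5 2 5; 0 0 0)² = 10/429, sgn +1
Racah Σ t=1..2: t=1:−1/10080 t=2:+1/80640 = -1/11520
⇒ 3j(5 2 5; 3 1 -4)² = 49/1430, sgn +1
4πI² = N·(3j₀)²·(3jₘ)² = 245/507
I = +1·√(0.483235/4π) = 0.19609844

0.196098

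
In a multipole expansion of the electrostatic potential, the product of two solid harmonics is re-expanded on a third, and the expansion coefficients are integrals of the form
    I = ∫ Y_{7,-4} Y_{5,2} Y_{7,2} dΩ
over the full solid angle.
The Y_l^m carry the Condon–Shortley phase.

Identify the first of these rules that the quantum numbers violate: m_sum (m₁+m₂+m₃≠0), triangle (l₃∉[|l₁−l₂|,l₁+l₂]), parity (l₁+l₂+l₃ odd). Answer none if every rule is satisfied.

parity

azimuthal sum: -4 + 2 + 2 = 0  ✓
2 ≤ 7 ≤ 12 (triangle on l)  ✓
L = 7 + 5 + 7 = 19 (odd)  ✗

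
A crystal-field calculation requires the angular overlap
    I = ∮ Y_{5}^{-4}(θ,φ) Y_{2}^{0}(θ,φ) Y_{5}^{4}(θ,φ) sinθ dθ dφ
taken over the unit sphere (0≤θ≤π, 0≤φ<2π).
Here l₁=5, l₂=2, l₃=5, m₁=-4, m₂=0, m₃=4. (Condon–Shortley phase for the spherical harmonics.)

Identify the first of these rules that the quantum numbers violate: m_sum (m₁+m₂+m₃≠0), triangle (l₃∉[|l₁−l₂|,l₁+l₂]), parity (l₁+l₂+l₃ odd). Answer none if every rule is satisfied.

none

m₁+m₂+m₃ = -4 + 0 + 4 = 0  ✓
triangle: |5−2|=3 ≤ l₃=5 ≤ 5+2=7  ✓
parity: l₁+l₂+l₃ = 12 is even  ✓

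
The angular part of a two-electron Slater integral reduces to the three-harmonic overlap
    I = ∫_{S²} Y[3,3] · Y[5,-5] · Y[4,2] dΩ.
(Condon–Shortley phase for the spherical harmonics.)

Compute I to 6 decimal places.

m-sum 0 ✓  L=12 even ✓  2≤4≤8 ✓
Π(2lᵢ+1) = 7×11×9 = 693
triangle coeff Δ(3,5,4) = 1/180180
Σ_t [1,3]: t=1:−1/576 t=2:+1/144 t=3:−1/576 = 1/288
(3j)²=20/1001 [(3 5 4; 0 0 0)], sign=+1
Σ_t [0,0]: t=0:+1/34560 = 1/34560
(3j)²=5/286 [(3 5 4; 3 -5 2)], sign=+1
⇒ 4πI² = 450/1859
I = (+1)√(450/1859/(4π)) = 0.13879110

0.138791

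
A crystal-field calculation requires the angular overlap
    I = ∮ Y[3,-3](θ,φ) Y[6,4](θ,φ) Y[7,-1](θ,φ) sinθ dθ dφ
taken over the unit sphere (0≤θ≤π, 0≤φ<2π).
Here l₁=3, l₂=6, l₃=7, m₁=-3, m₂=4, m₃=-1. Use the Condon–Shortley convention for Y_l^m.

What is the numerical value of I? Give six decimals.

0.086279

m-sum 0 ✓  L=16 even ✓  3≤7≤9 ✓
Π(2lᵢ+1) = 7×13×15 = 1365
triangle coeff Δ(3,6,7) = 1/2042040
Σ_t [0,2]: t=0:+1/207360 t=1:−1/57600 t=2:+1/207360 = -1/129600
(3j)²=168/12155 [(3 6 7; 0 0 0)], sign=+1
Σ_t [2,2]: t=2:+1/3870720 = 1/3870720
(3j)²=675/136136 [(3 6 7; -3 4 -1)], sign=+1
⇒ 4πI² = 42525/454597
I = (+1)√(42525/454597/(4π)) = 0.08627877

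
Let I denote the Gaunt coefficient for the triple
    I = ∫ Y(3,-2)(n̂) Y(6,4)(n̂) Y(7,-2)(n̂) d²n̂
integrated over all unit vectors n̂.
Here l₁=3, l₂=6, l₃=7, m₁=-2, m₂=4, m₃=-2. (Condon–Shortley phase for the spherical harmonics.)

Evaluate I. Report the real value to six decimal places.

-0.153384

m-sum 0 ✓  L=16 even ✓  3≤7≤9 ✓
Π(2lᵢ+1) = 7×13×15 = 1365
triangle coeff Δ(3,6,7) = 1/2042040
Σ_t [0,2]: t=0:+1/207360 t=1:−1/57600 t=2:+1/207360 = -1/129600
(3j)²=168/12155 [(3 6 7; 0 0 0)], sign=+1
Σ_t [1,2]: t=1:−1/8709120 t=2:+1/967680 = 1/1088640
(3j)²=800/51051 [(3 6 7; -2 4 -2)], sign=-1
⇒ 4πI² = 134400/454597
I = (-1)√(134400/454597/(4π)) = -0.15338448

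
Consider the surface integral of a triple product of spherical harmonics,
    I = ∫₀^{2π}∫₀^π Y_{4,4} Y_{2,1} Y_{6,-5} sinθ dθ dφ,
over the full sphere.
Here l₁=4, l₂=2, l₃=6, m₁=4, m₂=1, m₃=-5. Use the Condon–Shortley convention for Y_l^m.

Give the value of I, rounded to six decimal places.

m-sum 0 ✓  L=12 even ✓  2≤6≤6 ✓
Π(2lᵢ+1) = 9×5×13 = 585
triangle coeff Δ(4,2,6) = 1/6435
Σ_t [0,0]: t=0:+1/2304 = 1/2304
(3j)²=5/143 [(4 2 6; 0 0 0)], sign=+1
Σ_t [0,0]: t=0:+1/241920 = 1/241920
(3j)²=1/39 [(4 2 6; 4 1 -5)], sign=-1
⇒ 4πI² = 75/143
I = (-1)√(75/143/(4π)) = -0.20429497

-0.204295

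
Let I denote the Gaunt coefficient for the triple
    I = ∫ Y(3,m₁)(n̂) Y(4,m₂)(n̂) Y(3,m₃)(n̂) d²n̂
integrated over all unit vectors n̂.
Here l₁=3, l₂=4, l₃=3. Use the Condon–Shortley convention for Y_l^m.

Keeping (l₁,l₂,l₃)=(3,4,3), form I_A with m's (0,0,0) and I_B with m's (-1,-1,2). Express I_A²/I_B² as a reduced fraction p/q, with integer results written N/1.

9/8

Same 3,4,3: normalisation and zero-m 3j drop out of the ratio.
A: Δ: 4! 2! 4! / 11! → 1/34650; sum: t=1:−1/72 t=2:+1/16 t=3:−1/72 = 5/144; 3j²(3 4 3; 0 0 0) = Δ·Π!·Σ² = 2/77  (sign -1)
B: Δ: 4! 2! 4! / 11! → 1/34650; sum: t=2:+1/48 t=3:−1/144 = 1/72; 3j²(3 4 3; -1 -1 2) = Δ·Π!·Σ² = 16/693  (sign -1)
I_A²/I_B² = (2/77)/(16/693) = 9/8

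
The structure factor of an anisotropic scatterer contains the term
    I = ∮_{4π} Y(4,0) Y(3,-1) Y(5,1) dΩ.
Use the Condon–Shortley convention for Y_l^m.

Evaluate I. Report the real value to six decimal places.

Rules hold: Σm=0, L=12 even, 1≤5≤7.
N = 9·7·11 = 693
Δ = 2!·6!·4!/13! = 1/180180
Racah Σ t=0..2: t=0:+1/576 t=1:−1/144 t=2:+1/576 = -1/288
⇒ 3j(4 3 5; 0 0 0)² = 20/1001, sgn +1
Racah Σ t=0..2: t=0:+1/384 t=1:−1/216 t=2:+1/2304 = -11/6912
⇒ 3j(4 3 5; 0 -1 1)² = 11/1638, sgn -1
4πI² = N·(3j₀)²·(3jₘ)² = 110/1183
I = -1·√(0.0929839/4π) = -0.08601992

-0.086020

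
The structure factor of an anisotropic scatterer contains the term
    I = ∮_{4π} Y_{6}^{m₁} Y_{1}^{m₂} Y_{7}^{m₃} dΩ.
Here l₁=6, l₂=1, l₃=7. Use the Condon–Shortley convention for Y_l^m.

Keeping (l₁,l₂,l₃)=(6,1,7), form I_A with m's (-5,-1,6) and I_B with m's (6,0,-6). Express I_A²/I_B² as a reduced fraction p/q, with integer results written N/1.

Shared (l₁,l₂,l₃)=(6,1,7): N and (l;000)² cancel in I_A²/I_B².
A: Δ = 0!·12!·2!/15! = 1/1365; Racah Σ t=0..0: t=0:+1/79833600 = 1/79833600; ⇒ 3j(6 1 7; -5 -1 6)² = 2/35, sgn -1
B: Δ = 0!·12!·2!/15! = 1/1365; Racah Σ t=0..0: t=0:+1/479001600 = 1/479001600; ⇒ 3j(6 1 7; 6 0 -6)² = 1/105, sgn -1
I_A²/I_B² = (2/35)/(1/105) = 6/1

6/1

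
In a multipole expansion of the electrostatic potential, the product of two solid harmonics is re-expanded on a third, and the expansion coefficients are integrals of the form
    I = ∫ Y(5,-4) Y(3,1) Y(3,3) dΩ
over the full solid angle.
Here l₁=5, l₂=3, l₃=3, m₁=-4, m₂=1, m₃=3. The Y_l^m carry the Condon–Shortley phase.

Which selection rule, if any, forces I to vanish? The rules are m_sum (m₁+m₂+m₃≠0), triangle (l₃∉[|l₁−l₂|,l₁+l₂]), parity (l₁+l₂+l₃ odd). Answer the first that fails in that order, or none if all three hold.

Σmᵢ = 0  ✓
l₃∈[|l₁−l₂|,l₁+l₂]=[2,8], have l₃=3  ✓
Σlᵢ = 11 ⇒ odd  ✗

parity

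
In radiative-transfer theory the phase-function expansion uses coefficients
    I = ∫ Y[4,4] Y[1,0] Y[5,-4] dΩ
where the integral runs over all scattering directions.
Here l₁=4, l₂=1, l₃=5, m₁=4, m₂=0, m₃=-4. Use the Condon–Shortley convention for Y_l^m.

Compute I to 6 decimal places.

Rules hold: Σm=0, L=10 even, 3≤5≤5.
N = 9·3·11 = 297
Δ = 0!·8!·2!/11! = 1/495
Racah Σ t=0..0: t=0:+1/576 = 1/576
⇒ 3j(4 1 5; 0 0 0)² = 5/99, sgn -1
Racah Σ t=0..0: t=0:+1/40320 = 1/40320
⇒ 3j(4 1 5; 4 0 -4)² = 1/55, sgn -1
4πI² = N·(3j₀)²·(3jₘ)² = 3/11
I = +1·√(0.272727/4π) = 0.14731920

0.147319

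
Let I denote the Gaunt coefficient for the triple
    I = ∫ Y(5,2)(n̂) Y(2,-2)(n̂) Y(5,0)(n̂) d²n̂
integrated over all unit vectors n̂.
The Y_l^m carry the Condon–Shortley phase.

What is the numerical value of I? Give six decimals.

-0.191372

m-sum 0 ✓  L=12 even ✓  3≤5≤7 ✓
Π(2lᵢ+1) = 11×5×11 = 605
triangle coeff Δ(5,2,5) = 1/38610
Σ_t [0,2]: t=0:+1/2880 t=1:−1/576 t=2:+1/2880 = -1/960
(3j)²=10/429 [(5 2 5; 0 0 0)], sign=+1
Σ_t [0,0]: t=0:+1/2880 = 1/2880
(3j)²=14/429 [(5 2 5; 2 -2 0)], sign=-1
⇒ 4πI² = 700/1521
I = (-1)√(700/1521/(4π)) = -0.19137248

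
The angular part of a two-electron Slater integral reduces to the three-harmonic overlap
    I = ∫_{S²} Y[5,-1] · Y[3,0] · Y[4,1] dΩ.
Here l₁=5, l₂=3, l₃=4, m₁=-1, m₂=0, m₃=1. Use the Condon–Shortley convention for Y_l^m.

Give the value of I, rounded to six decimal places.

-0.115089

m-sum 0 ✓  L=12 even ✓  2≤4≤8 ✓
Π(2lᵢ+1) = 11×7×9 = 693
triangle coeff Δ(5,3,4) = 1/180180
Σ_t [1,3]: t=1:−1/576 t=2:+1/144 t=3:−1/576 = 1/288
(3j)²=20/1001 [(5 3 4; 0 0 0)], sign=+1
Σ_t [1,3]: t=1:−1/1440 t=2:+1/192 t=3:−1/432 = 19/8640
(3j)²=361/30030 [(5 3 4; -1 0 1)], sign=-1
⇒ 4πI² = 2166/13013
I = (-1)√(2166/13013/(4π)) = -0.11508947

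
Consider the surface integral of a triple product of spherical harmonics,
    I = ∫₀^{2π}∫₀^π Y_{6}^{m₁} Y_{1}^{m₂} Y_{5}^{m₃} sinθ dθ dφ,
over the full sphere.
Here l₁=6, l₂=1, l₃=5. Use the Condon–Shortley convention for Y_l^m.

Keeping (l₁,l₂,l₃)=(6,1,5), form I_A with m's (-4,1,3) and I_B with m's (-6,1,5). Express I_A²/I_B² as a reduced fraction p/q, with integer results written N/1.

Same 6,1,5: normalisation and zero-m 3j drop out of the ratio.
A: Δ: 2! 10! 0! / 13! → 1/858; sum: t=2:+1/161280 = 1/161280; 3j²(6 1 5; -4 1 3) = Δ·Π!·Σ² = 15/286  (sign +1)
B: Δ: 2! 10! 0! / 13! → 1/858; sum: t=2:+1/7257600 = 1/7257600; 3j²(6 1 5; -6 1 5) = Δ·Π!·Σ² = 1/13  (sign +1)
I_A²/I_B² = (15/286)/(1/13) = 15/22

15/22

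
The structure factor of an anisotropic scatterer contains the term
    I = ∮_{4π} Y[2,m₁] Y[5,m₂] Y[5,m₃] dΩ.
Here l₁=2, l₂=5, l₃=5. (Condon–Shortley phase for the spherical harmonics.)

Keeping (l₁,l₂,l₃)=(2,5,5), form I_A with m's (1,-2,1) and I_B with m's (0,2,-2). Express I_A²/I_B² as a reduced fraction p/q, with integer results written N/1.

7/6

Shared (l₁,l₂,l₃)=(2,5,5): N and (l;000)² cancel in I_A²/I_B².
A: Δ = 2!·2!·8!/13! = 1/38610; Racah Σ t=0..1: t=0:+1/1440 t=1:−1/2880 = 1/2880; ⇒ 3j(2 5 5; 1 -2 1)² = 7/715, sgn +1
B: Δ = 2!·2!·8!/13! = 1/38610; Racah Σ t=0..2: t=0:+1/20160 t=1:−1/1440 t=2:+1/2880 = -1/3360; ⇒ 3j(2 5 5; 0 2 -2)² = 6/715, sgn +1
I_A²/I_B² = (7/715)/(6/715) = 7/6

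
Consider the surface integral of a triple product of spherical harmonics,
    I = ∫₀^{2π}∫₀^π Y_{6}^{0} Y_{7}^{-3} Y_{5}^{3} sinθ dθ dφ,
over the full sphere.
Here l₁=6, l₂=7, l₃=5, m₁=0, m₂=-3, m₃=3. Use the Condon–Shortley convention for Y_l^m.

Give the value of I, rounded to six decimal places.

m-sum 0 ✓  L=18 even ✓  1≤5≤13 ✓
Π(2lᵢ+1) = 13×15×11 = 2145
triangle coeff Δ(6,7,5) = 1/174594420
Σ_t [2,6]: t=2:+1/4147200 t=3:−1/207360 t=4:+1/82944 t=5:−1/207360 t=6:+1/4147200 = 1/345600
(3j)²=420/46189 [(6 7 5; 0 0 0)], sign=-1
Σ_t [2,4]: t=2:+1/1658880 t=3:−1/518400 t=4:+1/1658880 = -1/1382400
(3j)²=504/46189 [(6 7 5; 0 -3 3)], sign=-1
⇒ 4πI² = 3175200/14919047
I = (+1)√(3175200/14919047/(4π)) = 0.13013978

0.130140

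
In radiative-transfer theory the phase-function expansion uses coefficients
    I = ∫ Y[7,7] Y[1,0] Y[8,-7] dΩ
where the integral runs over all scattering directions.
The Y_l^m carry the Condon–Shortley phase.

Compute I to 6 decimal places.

m-sum 0 ✓  L=16 even ✓  6≤8≤8 ✓
Π(2lᵢ+1) = 15×3×17 = 765
triangle coeff Δ(7,1,8) = 1/2040
Σ_t [0,0]: t=0:+1/25401600 = 1/25401600
(3j)²=8/255 [(7 1 8; 0 0 0)], sign=+1
Σ_t [0,0]: t=0:+1/87178291200 = 1/87178291200
(3j)²=1/136 [(7 1 8; 7 0 -7)], sign=-1
⇒ 4πI² = 3/17
I = (-1)√(3/17/(4π)) = -0.11850352

-0.118504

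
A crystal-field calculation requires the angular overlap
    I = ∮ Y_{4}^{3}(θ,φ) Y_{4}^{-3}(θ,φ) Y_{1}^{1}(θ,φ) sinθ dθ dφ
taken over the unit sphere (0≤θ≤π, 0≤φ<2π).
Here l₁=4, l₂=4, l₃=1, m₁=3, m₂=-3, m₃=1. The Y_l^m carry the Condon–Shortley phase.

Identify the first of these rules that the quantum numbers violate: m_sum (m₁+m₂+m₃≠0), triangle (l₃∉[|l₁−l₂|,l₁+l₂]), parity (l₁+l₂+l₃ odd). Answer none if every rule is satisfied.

m₁+m₂+m₃ = 3 − 3 + 1 = 1  ✗
triangle: |4−4|=0 ≤ l₃=1 ≤ 4+4=8
parity: l₁+l₂+l₃ = 9 is odd

m_sum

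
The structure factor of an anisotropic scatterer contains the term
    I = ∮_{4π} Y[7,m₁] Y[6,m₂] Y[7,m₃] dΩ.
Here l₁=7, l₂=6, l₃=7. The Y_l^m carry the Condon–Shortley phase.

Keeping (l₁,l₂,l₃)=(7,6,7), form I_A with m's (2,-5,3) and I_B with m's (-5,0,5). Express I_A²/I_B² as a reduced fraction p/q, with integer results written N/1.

Same 7,6,7: normalisation and zero-m 3j drop out of the ratio.
A: Δ: 6! 8! 6! / 21! → 1/2444321880; sum: t=0:+1/62208000 t=1:−1/49766400 = -1/248832000; 3j²(7 6 7; 2 -5 3) = Δ·Π!·Σ² = 21/20995  (sign -1)
B: Δ: 6! 8! 6! / 21! → 1/2444321880; sum: t=4:+1/92897280 t=5:−1/72576000 t=6:+1/746496000 = -1/597196800; 3j²(7 6 7; -5 0 5) = Δ·Π!·Σ² = 55/100776  (sign -1)
I_A²/I_B² = (21/20995)/(55/100776) = 504/275

504/275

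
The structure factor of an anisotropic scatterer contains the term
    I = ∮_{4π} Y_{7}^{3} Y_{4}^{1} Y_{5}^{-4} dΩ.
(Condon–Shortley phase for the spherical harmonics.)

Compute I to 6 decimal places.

Rules hold: Σm=0, L=16 even, 3≤5≤11.
N = 15·9·11 = 1485
Δ = 6!·8!·2!/17! = 1/6126120
Racah Σ t=2..4: t=2:+1/69120 t=3:−1/20736 t=4:+1/69120 = -1/51840
⇒ 3j(7 4 5; 0 0 0)² = 280/21879, sgn +1
Racah Σ t=3..4: t=3:−1/362880 t=4:+1/1935360 = -13/5806080
⇒ 3j(7 4 5; 3 1 -4)² = 195/10472, sgn +1
4πI² = N·(3j₀)²·(3jₘ)² = 1125/3179
I = +1·√(0.353885/4π) = 0.16781318

0.167813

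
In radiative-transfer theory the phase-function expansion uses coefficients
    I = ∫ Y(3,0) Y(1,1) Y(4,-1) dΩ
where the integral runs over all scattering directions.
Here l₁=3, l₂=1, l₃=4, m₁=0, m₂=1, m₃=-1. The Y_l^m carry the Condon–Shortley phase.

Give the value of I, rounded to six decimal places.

m-sum 0 ✓  L=8 even ✓  2≤4≤4 ✓
Π(2lᵢ+1) = 7×3×9 = 189
triangle coeff Δ(3,1,4) = 1/252
Σ_t [0,0]: t=0:+1/36 = 1/36
(3j)²=4/63 [(3 1 4; 0 0 0)], sign=+1
Σ_t [0,0]: t=0:+1/72 = 1/72
(3j)²=5/126 [(3 1 4; 0 1 -1)], sign=-1
⇒ 4πI² = 10/21
I = (-1)√(10/21/(4π)) = -0.19466390

-0.194664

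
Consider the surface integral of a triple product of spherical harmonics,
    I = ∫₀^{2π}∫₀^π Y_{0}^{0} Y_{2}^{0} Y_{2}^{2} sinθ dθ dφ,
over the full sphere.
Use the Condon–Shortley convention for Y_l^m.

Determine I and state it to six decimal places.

0.000000

0 + 0 + 2 = 2 ≠ 0: azimuthal integral kills it; I = 0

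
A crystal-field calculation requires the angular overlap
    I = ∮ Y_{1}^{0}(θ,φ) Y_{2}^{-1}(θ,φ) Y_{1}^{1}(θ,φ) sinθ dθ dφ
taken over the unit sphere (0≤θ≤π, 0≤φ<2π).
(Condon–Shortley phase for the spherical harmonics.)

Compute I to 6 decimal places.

Rules hold: Σm=0, L=4 even, 1≤1≤3.
N = 3·5·3 = 45
Δ = 2!·0!·2!/5! = 1/30
Racah Σ t=1..1: t=1:−1/1 = -1/1
⇒ 3j(1 2 1; 0 0 0)² = 2/15, sgn +1
Racah Σ t=1..1: t=1:−1/2 = -1/2
⇒ 3j(1 2 1; 0 -1 1)² = 1/10, sgn -1
4πI² = N·(3j₀)²·(3jₘ)² = 3/5
I = -1·√(0.6/4π) = -0.21850969

-0.218510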